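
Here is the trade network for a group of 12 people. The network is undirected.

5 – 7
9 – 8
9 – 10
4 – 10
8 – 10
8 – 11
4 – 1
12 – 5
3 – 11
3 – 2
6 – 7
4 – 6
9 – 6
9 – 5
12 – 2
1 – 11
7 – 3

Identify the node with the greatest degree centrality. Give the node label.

9

Degrees — 1:2, 2:2, 3:3, 4:3, 5:3, 6:3, 7:3, 8:3, 9:4, 10:3, 11:3, 12:2.
The maximum is 4, attained only by 9.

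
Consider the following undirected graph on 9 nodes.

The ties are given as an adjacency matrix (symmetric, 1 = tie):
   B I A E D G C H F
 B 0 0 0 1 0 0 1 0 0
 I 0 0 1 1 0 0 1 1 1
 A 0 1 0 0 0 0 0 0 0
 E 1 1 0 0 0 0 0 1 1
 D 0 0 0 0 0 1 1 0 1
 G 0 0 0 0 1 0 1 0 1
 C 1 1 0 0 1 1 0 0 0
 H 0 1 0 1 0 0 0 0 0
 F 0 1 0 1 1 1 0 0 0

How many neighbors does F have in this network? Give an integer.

F is directly tied to D, E, G, and I. That is 4 neighbors, so the degree of F is 4.

4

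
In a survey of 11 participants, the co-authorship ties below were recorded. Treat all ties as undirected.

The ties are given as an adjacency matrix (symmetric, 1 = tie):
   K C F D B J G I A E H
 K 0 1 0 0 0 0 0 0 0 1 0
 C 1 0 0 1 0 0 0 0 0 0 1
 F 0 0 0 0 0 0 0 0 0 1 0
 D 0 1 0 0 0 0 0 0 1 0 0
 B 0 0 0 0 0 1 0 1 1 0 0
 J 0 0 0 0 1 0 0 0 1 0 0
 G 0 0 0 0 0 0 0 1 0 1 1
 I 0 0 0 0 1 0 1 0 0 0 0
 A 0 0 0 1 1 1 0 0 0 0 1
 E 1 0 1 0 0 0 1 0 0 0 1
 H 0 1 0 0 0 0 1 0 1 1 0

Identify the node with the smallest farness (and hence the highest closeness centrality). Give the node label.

Farness (sum of distances to all others) for each node — A:18, B:23, C:21, D:23, E:19, F:28, G:19, H:16, I:22, J:25, K:24.
The smallest farness is 16, for H, so H has the highest closeness.

H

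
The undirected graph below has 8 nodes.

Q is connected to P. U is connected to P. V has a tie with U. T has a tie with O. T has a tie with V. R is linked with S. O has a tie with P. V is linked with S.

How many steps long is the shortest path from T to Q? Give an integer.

One shortest route is T – O – P – Q, which uses 3 edges, and at distance 2 from T we only reach {P, S, U}, which does not include Q. So d(T,Q) = 3.

3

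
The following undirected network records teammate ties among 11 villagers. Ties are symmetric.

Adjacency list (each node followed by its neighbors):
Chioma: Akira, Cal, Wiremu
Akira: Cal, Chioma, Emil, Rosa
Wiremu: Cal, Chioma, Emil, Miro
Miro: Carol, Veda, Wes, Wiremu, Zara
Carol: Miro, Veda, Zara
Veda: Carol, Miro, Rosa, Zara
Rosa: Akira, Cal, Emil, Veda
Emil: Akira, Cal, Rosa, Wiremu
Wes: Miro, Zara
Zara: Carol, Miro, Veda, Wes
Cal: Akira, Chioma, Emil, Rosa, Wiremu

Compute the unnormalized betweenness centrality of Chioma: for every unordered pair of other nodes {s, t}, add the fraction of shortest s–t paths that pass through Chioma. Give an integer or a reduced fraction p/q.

47/60

Pairs whose geodesics pass through Chioma — Akira–Wiremu: 1/3; Akira–Wes: 1/5; Akira–Miro: 1/4.
All other pairs contribute 0.
Summing the contributions gives betweenness(Chioma) = 47/60.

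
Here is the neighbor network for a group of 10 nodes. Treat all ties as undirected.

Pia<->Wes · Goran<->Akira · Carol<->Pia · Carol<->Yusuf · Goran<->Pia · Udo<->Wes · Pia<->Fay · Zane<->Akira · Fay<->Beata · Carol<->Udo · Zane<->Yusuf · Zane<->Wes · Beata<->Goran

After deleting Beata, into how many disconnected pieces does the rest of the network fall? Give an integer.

1

Beata's neighbors (Fay and Goran) remain reachable from one another through other ties, so the rest of the network stays in one piece.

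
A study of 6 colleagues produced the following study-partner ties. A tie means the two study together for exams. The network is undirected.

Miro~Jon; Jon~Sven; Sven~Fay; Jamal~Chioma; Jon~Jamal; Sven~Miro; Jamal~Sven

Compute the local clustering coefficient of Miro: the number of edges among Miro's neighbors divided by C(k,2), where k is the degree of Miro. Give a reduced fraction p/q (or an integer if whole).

Miro's neighbors: Jon and Sven (k = 2).
Possible neighbor pairs: C(2,2) = 1. Edges among them: Jon–Sven → e = 1.
Clustering(Miro) = 1/1.

1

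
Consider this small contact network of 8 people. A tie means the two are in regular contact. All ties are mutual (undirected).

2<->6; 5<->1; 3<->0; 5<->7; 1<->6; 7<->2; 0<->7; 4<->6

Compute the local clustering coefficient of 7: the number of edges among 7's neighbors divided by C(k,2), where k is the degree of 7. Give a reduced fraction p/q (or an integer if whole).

7's neighbors: 0, 2, and 5 (k = 3).
Possible neighbor pairs: C(3,2) = 3. Edges among them: none → e = 0.
Clustering(7) = 0/3 = 0.

0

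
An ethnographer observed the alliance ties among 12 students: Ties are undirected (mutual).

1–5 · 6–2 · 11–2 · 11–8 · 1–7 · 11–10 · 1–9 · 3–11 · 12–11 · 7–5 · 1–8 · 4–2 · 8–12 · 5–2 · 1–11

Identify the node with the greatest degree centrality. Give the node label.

11

Degrees — 1:5, 2:4, 3:1, 4:1, 5:3, 6:1, 7:2, 8:3, 9:1, 10:1, 11:6, 12:2.
The maximum is 6, attained only by 11.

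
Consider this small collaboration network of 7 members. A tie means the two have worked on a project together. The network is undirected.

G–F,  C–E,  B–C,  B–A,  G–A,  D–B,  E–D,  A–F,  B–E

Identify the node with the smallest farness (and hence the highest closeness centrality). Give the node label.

B

Farness (sum of distances to all others) for each node — A:9, B:8, C:12, D:12, E:11, F:13, G:13.
The smallest farness is 8, for B, so B has the highest closeness.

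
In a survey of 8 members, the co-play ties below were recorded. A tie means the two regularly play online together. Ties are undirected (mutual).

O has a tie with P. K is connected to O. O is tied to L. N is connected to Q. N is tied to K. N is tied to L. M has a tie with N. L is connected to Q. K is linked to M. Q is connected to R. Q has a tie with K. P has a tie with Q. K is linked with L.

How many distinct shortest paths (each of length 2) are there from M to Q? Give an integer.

2

The shortest distance is 2. The length-2 paths are: M–N–Q; M–K–Q.
That gives 2 distinct shortest paths.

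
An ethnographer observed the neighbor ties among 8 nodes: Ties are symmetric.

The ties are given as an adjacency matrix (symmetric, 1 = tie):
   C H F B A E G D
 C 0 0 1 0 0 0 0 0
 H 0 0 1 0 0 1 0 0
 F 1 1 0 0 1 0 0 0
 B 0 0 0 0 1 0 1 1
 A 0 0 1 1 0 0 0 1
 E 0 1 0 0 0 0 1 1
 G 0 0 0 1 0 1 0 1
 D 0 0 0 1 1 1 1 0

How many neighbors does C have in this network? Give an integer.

1

C is directly tied to F. That is 1 neighbor, so the degree of C is 1.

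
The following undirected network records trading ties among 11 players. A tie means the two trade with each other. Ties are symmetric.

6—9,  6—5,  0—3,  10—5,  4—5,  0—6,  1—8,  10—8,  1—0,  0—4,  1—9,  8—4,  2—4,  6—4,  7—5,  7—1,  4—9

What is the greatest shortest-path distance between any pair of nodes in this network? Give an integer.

Eccentricity of each node (its greatest distance to any other): 0:3, 1:3, 2:3, 3:4, 4:2, 5:3, 6:2, 7:3, 8:3, 9:3, 10:4.
The maximum eccentricity is 4, realized for instance by the pair 10–3 via 10 – 8 – 1 – 0 – 3. So the diameter is 4.

4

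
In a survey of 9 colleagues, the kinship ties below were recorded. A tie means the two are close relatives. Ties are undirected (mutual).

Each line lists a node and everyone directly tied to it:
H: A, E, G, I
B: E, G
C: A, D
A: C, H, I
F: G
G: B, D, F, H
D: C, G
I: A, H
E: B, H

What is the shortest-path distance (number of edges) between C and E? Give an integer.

3

One shortest route is C – A – H – E, which uses 3 edges, and at distance 2 from C we only reach {G, H, I}, which does not include E. So d(C,E) = 3.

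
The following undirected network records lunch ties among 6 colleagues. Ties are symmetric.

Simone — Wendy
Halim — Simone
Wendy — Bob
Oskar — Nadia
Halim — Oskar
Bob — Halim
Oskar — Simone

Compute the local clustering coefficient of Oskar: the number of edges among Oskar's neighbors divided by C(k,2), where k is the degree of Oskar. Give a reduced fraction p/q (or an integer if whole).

1/3

Oskar's neighbors: Halim, Nadia, and Simone (k = 3).
Possible neighbor pairs: C(3,2) = 3. Edges among them: Halim–Simone → e = 1.
Clustering(Oskar) = 1/3.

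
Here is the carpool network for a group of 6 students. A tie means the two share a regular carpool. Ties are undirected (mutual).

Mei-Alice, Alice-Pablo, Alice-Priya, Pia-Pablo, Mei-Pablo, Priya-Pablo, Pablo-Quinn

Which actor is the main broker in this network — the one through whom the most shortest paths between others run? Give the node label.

Unnormalized betweenness of each node: Alice:1/2, Mei:0, Pablo:15/2, Pia:0, Priya:0, Quinn:0.
Pablo has the largest value, 15/2, making it the main broker — the node through which the most shortest paths run.

Pablo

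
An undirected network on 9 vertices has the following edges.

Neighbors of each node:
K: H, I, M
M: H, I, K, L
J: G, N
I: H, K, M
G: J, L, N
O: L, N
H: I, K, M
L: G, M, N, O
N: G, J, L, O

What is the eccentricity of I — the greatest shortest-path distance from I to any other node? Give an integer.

4

Distances from I: G:3, H:1, J:4, K:1, L:2, M:1, N:3, O:3.
The largest is 4 (to J), so the eccentricity of I is 4.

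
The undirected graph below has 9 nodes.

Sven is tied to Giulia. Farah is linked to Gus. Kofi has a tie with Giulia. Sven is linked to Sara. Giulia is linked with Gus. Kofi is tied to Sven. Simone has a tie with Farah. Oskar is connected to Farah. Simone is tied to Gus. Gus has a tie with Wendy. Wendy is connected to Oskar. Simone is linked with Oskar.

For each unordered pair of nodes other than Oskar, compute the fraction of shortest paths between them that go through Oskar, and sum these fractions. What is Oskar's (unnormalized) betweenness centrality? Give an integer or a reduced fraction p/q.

Pairs whose geodesics pass through Oskar — Wendy–Farah: 1/2; Wendy–Simone: 1/2.
All other pairs contribute 0.
Summing the contributions gives betweenness(Oskar) = 1.

1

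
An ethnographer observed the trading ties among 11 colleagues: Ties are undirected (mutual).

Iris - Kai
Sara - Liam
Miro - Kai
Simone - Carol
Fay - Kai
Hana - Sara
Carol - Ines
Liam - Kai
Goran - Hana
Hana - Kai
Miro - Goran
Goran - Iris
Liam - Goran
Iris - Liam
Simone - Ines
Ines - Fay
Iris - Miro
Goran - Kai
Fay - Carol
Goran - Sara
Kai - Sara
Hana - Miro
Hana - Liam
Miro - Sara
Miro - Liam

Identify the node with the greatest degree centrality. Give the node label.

Degrees — Carol:3, Fay:3, Goran:6, Hana:5, Ines:3, Iris:4, Kai:7, Liam:6, Miro:6, Sara:5, Simone:2.
The maximum is 7, attained only by Kai.

Kai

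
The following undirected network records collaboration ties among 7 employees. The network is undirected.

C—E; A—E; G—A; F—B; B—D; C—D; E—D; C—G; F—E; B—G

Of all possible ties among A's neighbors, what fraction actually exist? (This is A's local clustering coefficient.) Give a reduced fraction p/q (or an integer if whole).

A's neighbors: E and G (k = 2).
Possible neighbor pairs: C(2,2) = 1. Edges among them: none → e = 0.
Clustering(A) = 0/1.

0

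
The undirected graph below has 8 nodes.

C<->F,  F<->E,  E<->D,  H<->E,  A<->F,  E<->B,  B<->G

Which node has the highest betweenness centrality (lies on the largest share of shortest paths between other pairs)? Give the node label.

E

Unnormalized betweenness of each node: A:0, B:6, C:0, D:0, E:17, F:11, G:0, H:0.
E has the largest value, 17, making it the main broker — the node through which the most shortest paths run.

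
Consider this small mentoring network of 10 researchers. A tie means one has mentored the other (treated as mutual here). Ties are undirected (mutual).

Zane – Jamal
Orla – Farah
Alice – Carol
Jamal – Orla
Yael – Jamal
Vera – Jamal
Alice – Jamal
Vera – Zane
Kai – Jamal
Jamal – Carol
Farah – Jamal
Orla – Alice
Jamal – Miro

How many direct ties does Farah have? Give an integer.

Farah is directly tied to Jamal and Orla. That is 2 neighbors, so the degree of Farah is 2.

2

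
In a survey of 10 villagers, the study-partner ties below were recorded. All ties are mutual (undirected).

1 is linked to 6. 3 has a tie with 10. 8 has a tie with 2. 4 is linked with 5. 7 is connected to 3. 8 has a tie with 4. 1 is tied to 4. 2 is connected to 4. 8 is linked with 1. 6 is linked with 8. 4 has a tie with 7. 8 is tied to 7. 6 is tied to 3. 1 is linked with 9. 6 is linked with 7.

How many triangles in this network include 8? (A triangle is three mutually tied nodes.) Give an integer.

5

8's neighbors: 1, 2, 4, 6, and 7.
Neighbor pairs that are themselves tied: 8–1–4; 8–1–6; 8–2–4; 8–4–7; 8–6–7. Each forms one triangle with 8, for 5 in total.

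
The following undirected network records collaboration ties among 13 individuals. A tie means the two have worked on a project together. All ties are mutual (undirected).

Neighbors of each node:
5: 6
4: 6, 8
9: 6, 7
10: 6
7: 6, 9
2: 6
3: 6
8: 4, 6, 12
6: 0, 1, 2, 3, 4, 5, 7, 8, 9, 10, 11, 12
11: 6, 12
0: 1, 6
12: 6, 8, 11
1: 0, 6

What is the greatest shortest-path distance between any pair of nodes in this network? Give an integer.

Eccentricity of each node (its greatest distance to any other): 0:2, 1:2, 2:2, 3:2, 4:2, 5:2, 6:1, 7:2, 8:2, 9:2, 10:2, 11:2, 12:2.
The maximum eccentricity is 2, realized for instance by the pair 4–9 via 4 – 6 – 9. So the diameter is 2.

2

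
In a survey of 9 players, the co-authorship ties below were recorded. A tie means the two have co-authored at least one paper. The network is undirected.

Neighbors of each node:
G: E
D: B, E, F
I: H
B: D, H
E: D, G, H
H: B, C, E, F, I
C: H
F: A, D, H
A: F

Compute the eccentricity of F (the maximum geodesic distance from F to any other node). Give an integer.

Distances from F: A:1, B:2, C:2, D:1, E:2, G:3, H:1, I:2.
The largest is 3 (to G), so the eccentricity of F is 3.

3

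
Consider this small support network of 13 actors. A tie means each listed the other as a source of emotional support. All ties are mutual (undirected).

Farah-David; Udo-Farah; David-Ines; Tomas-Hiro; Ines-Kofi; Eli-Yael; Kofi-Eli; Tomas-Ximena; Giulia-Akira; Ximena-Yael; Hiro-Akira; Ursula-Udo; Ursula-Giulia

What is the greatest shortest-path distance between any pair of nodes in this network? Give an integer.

Eccentricity of each node (its greatest distance to any other): Akira:6, David:6, Eli:6, Farah:6, Giulia:6, Hiro:6, Ines:6, Kofi:6, Tomas:6, Udo:6, Ursula:6, Ximena:6, Yael:6.
The maximum eccentricity is 6, realized for instance by the pair Giulia–Eli via Giulia – Akira – Hiro – Tomas – Ximena – Yael – Eli. So the diameter is 6.

6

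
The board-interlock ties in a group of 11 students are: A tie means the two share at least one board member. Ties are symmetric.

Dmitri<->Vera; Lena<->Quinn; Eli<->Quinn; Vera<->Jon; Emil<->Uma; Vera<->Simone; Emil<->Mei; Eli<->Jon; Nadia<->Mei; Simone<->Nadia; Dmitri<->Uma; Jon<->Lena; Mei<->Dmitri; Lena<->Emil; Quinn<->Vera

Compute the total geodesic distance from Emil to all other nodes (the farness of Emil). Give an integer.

20

Distances from Emil: Dmitri:2, Eli:3, Jon:2, Lena:1, Mei:1, Nadia:2, Quinn:2, Simone:3, Uma:1, Vera:3.
Sum = 2 + 3 + 2 + 1 + 1 + 2 + 2 + 3 + 1 + 3 = 20.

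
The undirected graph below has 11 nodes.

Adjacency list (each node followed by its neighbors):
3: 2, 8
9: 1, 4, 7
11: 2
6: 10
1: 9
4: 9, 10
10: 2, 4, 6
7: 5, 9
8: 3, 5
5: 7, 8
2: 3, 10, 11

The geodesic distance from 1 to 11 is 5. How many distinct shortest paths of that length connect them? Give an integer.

The shortest distance is 5, and the only length-5 path is 1–9–4–10–2–11. So there is exactly 1 shortest path.

1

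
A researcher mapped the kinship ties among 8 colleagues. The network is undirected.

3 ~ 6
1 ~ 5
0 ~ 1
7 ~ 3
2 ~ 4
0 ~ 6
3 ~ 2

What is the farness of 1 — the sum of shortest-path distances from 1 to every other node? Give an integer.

20

Distances from 1: 0:1, 2:4, 3:3, 4:5, 5:1, 6:2, 7:4.
Sum = 1 + 4 + 3 + 5 + 1 + 2 + 4 = 20.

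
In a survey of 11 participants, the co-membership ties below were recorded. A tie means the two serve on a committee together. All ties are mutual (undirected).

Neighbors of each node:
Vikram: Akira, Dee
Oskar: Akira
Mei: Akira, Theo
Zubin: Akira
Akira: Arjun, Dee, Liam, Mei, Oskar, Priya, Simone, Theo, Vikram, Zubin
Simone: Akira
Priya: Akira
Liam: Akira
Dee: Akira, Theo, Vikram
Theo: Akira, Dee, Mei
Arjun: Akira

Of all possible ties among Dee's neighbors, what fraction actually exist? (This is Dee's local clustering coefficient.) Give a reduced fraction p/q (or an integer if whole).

Dee's neighbors: Akira, Theo, and Vikram (k = 3).
Possible neighbor pairs: C(3,2) = 3. Edges among them: Akira–Theo, Akira–Vikram → e = 2.
Clustering(Dee) = 2/3.

2/3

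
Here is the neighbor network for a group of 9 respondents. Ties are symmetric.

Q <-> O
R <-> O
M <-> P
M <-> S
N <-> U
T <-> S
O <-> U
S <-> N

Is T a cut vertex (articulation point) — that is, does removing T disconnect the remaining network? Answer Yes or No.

No

Even without T, every remaining node can still reach every other (the residual graph is connected), so T is not a cut vertex.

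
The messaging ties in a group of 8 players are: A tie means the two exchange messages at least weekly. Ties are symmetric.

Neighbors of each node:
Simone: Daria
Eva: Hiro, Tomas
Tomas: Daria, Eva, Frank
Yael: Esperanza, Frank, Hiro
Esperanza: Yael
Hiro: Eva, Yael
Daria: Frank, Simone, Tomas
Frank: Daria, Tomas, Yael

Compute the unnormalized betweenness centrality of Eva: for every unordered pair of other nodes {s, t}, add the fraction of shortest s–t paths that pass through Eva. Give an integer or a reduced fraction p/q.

2

Pairs whose geodesics pass through Eva — Simone–Hiro: 1/2; Hiro–Tomas: 1; Hiro–Daria: 1/2.
All other pairs contribute 0.
Summing the contributions gives betweenness(Eva) = 2.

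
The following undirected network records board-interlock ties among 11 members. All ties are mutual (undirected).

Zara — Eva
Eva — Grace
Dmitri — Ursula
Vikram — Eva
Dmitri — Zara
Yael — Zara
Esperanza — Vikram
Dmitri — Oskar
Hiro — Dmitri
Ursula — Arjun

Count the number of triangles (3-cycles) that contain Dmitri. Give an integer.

Dmitri's neighbors are Hiro, Oskar, Ursula, and Zara, but none of them are tied to each other, so no triangle contains Dmitri.

0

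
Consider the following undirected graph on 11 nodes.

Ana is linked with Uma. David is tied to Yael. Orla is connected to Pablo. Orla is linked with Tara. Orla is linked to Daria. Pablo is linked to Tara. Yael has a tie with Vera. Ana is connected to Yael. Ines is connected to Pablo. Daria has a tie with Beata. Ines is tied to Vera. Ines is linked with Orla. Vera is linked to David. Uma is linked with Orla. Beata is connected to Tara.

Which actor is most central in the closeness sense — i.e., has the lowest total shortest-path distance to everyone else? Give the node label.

Orla

Farness (sum of distances to all others) for each node — Ana:24, Beata:30, Daria:24, David:28, Ines:19, Orla:17, Pablo:20, Tara:23, Uma:21, Vera:22, Yael:26.
The smallest farness is 17, for Orla, so Orla has the highest closeness.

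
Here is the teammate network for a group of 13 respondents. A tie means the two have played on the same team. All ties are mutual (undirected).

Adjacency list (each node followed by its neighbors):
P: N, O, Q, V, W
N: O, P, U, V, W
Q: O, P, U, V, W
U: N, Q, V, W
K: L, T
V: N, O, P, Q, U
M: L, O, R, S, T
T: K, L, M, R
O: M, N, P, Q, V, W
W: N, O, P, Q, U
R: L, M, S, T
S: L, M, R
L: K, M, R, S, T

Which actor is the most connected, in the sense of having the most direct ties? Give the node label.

Degrees — K:2, L:5, M:5, N:5, O:6, P:5, Q:5, R:4, S:3, T:4, U:4, V:5, W:5.
The maximum is 6, attained only by O.

O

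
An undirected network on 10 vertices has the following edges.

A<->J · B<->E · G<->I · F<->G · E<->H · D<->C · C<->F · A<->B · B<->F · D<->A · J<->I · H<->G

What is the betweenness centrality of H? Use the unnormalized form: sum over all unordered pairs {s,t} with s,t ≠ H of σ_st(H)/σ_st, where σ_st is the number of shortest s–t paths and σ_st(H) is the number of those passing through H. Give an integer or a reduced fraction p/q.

2

Pairs whose geodesics pass through H — I–E: 1; G–E: 1.
All other pairs contribute 0.
Summing the contributions gives betweenness(H) = 2.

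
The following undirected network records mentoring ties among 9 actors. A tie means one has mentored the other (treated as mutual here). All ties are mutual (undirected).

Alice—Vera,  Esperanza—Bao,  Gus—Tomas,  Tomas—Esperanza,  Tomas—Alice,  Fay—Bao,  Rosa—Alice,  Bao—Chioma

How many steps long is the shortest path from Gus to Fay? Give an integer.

4

One shortest route is Gus – Tomas – Esperanza – Bao – Fay, which uses 4 edges, and at distance 3 from Gus we only reach {Bao, Rosa, Vera}, which does not include Fay. So d(Gus,Fay) = 4.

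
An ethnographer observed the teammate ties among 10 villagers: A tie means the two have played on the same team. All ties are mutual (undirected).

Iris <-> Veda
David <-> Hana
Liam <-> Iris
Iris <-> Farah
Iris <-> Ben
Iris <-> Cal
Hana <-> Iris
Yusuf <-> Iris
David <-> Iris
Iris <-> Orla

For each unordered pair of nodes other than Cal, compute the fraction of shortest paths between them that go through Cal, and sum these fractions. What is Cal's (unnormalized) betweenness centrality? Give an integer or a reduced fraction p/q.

No shortest path between any pair of other nodes passes through Cal.
Summing the contributions gives betweenness(Cal) = 0.

0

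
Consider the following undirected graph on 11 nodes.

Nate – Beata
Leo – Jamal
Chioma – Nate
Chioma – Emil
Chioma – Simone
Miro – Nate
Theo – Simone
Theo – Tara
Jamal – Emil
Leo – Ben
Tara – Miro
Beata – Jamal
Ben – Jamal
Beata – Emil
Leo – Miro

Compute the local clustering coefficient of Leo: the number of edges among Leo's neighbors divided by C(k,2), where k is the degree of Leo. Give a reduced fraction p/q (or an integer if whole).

Leo's neighbors: Ben, Jamal, and Miro (k = 3).
Possible neighbor pairs: C(3,2) = 3. Edges among them: Ben–Jamal → e = 1.
Clustering(Leo) = 1/3.

1/3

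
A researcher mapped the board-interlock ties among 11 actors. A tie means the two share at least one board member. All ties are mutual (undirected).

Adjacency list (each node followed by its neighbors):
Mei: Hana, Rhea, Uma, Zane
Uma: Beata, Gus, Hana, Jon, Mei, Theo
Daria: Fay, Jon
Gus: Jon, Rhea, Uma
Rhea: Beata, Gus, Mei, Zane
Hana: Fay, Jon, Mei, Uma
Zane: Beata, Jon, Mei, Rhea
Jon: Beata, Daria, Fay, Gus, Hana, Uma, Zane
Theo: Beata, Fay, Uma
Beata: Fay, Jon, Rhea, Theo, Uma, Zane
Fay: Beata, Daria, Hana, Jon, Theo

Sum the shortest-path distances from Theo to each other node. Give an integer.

17

Distances from Theo: Beata:1, Daria:2, Fay:1, Gus:2, Hana:2, Jon:2, Mei:2, Rhea:2, Uma:1, Zane:2.
Sum = 1 + 2 + 1 + 2 + 2 + 2 + 2 + 2 + 1 + 2 = 17.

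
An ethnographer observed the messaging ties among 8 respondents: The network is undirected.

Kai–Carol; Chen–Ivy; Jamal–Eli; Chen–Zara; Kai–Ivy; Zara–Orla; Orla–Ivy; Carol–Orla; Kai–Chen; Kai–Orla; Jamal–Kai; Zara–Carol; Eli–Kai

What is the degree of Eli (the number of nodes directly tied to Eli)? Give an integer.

Eli is directly tied to Jamal and Kai. That is 2 neighbors, so the degree of Eli is 2.

2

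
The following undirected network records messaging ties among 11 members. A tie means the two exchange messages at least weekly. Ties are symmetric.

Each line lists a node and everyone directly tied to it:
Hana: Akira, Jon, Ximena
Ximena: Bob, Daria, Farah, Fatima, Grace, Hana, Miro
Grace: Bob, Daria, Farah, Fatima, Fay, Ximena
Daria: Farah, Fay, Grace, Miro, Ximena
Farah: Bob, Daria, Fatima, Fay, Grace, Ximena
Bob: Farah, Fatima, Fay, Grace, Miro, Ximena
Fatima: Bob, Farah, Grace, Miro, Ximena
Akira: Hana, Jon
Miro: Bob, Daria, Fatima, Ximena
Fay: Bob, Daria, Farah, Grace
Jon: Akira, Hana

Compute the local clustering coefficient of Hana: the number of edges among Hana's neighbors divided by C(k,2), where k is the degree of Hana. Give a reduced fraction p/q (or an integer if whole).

Hana's neighbors: Akira, Jon, and Ximena (k = 3).
Possible neighbor pairs: C(3,2) = 3. Edges among them: Akira–Jon → e = 1.
Clustering(Hana) = 1/3.

1/3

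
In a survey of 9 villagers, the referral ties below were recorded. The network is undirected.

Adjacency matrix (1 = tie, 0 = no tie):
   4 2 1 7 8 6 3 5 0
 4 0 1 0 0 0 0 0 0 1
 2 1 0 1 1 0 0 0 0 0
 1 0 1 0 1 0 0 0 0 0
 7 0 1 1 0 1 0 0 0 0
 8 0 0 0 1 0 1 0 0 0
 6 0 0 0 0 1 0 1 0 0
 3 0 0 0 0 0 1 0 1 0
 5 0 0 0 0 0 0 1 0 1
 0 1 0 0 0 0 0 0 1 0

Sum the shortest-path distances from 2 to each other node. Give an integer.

17

Distances from 2: 0:2, 1:1, 3:4, 4:1, 5:3, 6:3, 7:1, 8:2.
Sum = 2 + 1 + 4 + 1 + 3 + 3 + 1 + 2 = 17.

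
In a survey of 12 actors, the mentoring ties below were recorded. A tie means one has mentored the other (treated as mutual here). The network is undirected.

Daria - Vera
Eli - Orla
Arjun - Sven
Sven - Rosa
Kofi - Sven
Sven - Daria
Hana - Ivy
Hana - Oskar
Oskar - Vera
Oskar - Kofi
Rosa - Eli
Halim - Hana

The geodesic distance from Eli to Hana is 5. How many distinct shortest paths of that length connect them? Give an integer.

1

The shortest distance is 5, and the only length-5 path is Eli–Rosa–Sven–Kofi–Oskar–Hana. So there is exactly 1 shortest path.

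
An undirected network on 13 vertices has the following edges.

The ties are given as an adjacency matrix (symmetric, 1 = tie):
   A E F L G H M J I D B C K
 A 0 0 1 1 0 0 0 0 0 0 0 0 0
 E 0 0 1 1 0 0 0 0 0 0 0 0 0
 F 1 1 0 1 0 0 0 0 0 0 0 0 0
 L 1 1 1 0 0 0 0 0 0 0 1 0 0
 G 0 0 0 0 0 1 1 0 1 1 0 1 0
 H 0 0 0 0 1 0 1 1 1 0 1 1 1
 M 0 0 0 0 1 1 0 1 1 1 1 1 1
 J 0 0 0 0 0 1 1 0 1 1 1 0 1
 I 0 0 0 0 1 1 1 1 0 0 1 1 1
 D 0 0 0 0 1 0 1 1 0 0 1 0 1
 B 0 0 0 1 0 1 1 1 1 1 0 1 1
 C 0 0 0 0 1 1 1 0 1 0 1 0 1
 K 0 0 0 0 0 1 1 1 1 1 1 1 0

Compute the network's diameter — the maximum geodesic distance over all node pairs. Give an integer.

Eccentricity of each node (its greatest distance to any other): A:4, B:2, C:3, D:3, E:4, F:4, G:4, H:3, I:3, J:3, K:3, L:3, M:3.
The maximum eccentricity is 4, realized for instance by the pair A–G via A – L – B – H – G. So the diameter is 4.

4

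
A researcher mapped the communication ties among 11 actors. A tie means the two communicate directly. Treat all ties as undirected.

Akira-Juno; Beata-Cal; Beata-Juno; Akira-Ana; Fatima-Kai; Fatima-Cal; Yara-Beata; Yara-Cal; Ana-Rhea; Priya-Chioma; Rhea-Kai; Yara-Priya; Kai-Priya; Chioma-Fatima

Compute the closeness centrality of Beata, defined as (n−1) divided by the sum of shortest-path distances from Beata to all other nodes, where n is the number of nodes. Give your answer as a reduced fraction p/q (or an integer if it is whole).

5/11

Distances from Beata: Akira:2, Ana:3, Cal:1, Chioma:3, Fatima:2, Juno:1, Kai:3, Priya:2, Rhea:4, Yara:1. Sum = 22.
n = 11, so closeness = 10/22 = 5/11.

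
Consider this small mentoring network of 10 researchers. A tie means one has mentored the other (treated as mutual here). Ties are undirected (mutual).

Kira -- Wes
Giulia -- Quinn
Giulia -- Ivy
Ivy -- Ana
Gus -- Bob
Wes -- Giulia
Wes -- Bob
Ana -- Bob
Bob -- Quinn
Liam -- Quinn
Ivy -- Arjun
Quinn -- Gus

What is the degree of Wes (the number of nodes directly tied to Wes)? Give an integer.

3

Wes is directly tied to Bob, Giulia, and Kira. That is 3 neighbors, so the degree of Wes is 3.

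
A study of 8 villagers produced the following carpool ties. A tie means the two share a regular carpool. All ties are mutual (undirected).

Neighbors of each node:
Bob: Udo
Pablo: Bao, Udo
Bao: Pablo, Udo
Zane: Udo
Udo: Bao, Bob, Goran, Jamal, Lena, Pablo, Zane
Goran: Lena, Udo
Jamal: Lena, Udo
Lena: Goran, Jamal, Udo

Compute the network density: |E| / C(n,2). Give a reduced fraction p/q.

5/14

There are 10 edges and 8 nodes, so the maximum possible is C(8,2) = 28.
Density = 10/28 = 5/14.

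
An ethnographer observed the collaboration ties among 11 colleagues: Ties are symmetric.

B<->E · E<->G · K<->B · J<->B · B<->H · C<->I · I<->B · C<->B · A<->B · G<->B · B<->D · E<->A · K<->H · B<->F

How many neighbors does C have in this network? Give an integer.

C is directly tied to B and I. That is 2 neighbors, so the degree of C is 2.

2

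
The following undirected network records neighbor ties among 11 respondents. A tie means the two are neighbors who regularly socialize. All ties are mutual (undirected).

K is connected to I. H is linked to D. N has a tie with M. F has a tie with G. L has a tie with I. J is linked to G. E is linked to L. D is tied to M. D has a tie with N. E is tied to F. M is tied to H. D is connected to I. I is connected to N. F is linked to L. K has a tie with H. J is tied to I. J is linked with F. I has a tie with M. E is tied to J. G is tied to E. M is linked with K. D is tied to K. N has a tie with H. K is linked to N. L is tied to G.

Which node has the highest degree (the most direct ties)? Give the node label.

Degrees — D:5, E:4, F:4, G:4, H:4, I:6, J:4, K:5, L:4, M:5, N:5.
The maximum is 6, attained only by I.

I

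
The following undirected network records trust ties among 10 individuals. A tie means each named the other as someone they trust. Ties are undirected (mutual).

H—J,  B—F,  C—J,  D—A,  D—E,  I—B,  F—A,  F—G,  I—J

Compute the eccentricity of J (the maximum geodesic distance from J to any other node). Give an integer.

Distances from J: A:4, B:2, C:1, D:5, E:6, F:3, G:4, H:1, I:1.
The largest is 6 (to E), so the eccentricity of J is 6.

6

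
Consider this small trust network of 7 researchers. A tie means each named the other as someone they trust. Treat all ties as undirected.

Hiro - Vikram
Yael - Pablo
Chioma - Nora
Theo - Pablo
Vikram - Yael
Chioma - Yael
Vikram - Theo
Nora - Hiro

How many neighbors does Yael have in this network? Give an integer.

Yael is directly tied to Chioma, Pablo, and Vikram. That is 3 neighbors, so the degree of Yael is 3.

3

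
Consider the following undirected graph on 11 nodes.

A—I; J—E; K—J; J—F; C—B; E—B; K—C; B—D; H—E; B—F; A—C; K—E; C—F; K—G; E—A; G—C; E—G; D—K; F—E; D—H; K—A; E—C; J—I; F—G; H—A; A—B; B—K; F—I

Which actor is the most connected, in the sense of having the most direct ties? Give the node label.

Degrees — A:6, B:6, C:6, D:3, E:8, F:6, G:4, H:3, I:3, J:4, K:7.
The maximum is 8, attained only by E.

E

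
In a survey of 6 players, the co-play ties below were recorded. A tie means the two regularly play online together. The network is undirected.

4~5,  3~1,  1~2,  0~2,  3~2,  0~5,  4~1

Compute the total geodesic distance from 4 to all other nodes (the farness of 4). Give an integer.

Distances from 4: 0:2, 1:1, 2:2, 3:2, 5:1.
Sum = 2 + 1 + 2 + 2 + 1 = 8.

8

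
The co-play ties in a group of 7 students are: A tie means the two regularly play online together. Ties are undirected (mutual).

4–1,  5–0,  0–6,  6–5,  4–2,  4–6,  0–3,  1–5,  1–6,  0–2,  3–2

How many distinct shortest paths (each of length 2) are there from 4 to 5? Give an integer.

The shortest distance is 2. The length-2 paths are: 4–1–5; 4–6–5.
That gives 2 distinct shortest paths.

2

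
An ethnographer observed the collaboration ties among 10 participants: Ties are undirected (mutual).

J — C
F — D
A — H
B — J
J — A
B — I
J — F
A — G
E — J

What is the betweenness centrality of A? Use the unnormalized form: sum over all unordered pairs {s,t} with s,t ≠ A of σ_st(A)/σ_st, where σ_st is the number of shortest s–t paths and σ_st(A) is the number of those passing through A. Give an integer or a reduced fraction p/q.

15

Pairs whose geodesics pass through A — B–H: 1; B–G: 1; C–H: 1; C–G: 1; J–H: 1; J–G: 1; I–H: 1; I–G: 1; E–H: 1; E–G: 1; D–H: 1; D–G: 1; H–G: 1; H–F: 1 … (+1 more pairs).
All other pairs contribute 0.
Summing the contributions gives betweenness(A) = 15.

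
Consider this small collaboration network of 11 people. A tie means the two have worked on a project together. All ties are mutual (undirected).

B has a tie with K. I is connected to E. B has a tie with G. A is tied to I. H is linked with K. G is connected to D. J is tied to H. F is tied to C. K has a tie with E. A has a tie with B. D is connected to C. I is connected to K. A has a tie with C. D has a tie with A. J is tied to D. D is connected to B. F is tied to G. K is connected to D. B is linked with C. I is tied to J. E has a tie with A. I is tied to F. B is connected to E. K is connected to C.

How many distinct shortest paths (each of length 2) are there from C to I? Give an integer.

The shortest distance is 2. The length-2 paths are: C–K–I; C–F–I; C–A–I.
That gives 3 distinct shortest paths.

3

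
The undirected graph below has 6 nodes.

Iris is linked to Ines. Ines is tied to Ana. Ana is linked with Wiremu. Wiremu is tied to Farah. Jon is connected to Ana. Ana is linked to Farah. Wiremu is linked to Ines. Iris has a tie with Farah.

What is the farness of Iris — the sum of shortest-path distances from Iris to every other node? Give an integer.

9

Distances from Iris: Ana:2, Farah:1, Ines:1, Jon:3, Wiremu:2.
Sum = 2 + 1 + 1 + 3 + 2 = 9.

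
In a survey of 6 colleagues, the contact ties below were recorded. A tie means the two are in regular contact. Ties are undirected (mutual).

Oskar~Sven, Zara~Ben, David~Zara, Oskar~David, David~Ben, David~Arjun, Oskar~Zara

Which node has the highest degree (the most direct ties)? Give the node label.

David

Degrees — Arjun:1, Ben:2, David:4, Oskar:3, Sven:1, Zara:3.
The maximum is 4, attained only by David.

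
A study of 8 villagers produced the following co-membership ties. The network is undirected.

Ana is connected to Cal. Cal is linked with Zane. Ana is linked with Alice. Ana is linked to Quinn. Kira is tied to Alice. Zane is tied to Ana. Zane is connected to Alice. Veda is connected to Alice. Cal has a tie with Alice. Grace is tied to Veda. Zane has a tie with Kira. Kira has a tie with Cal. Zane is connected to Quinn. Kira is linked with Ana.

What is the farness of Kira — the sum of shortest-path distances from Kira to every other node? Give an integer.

Distances from Kira: Alice:1, Ana:1, Cal:1, Grace:3, Quinn:2, Veda:2, Zane:1.
Sum = 1 + 1 + 1 + 3 + 2 + 2 + 1 = 11.

11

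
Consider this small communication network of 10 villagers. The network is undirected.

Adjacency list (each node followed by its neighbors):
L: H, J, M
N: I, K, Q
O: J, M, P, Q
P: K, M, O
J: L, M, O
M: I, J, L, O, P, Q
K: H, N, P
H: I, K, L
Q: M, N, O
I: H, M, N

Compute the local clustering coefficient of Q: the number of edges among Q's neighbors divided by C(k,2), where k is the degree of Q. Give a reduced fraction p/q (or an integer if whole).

1/3

Q's neighbors: M, N, and O (k = 3).
Possible neighbor pairs: C(3,2) = 3. Edges among them: M–O → e = 1.
Clustering(Q) = 1/3.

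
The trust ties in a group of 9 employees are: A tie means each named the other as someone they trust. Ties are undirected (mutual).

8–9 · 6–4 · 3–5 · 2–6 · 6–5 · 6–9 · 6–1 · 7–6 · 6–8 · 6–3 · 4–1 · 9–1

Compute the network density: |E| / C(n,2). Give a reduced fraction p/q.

There are 12 edges and 9 nodes, so the maximum possible is C(9,2) = 36.
Density = 12/36 = 1/3.

1/3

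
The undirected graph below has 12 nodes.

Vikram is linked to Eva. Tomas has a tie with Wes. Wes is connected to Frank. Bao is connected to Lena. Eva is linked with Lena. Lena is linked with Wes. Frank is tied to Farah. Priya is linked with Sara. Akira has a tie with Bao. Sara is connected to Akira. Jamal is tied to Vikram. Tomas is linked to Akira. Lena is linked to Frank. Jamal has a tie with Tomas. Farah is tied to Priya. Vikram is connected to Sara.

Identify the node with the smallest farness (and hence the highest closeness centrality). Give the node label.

Lena

Farness (sum of distances to all others) for each node — Akira:22, Bao:24, Eva:24, Farah:27, Frank:23, Jamal:26, Lena:21, Priya:26, Sara:22, Tomas:22, Vikram:23, Wes:22.
The smallest farness is 21, for Lena, so Lena has the highest closeness.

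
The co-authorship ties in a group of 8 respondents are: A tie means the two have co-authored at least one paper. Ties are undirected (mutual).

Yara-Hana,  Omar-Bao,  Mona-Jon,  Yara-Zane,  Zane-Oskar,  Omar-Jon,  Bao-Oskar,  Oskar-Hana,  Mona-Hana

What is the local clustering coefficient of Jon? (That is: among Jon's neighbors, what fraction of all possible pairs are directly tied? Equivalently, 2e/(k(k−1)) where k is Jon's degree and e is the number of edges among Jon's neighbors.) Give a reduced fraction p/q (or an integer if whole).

0

Jon's neighbors: Mona and Omar (k = 2).
Possible neighbor pairs: C(2,2) = 1. Edges among them: none → e = 0.
Clustering(Jon) = 0/1.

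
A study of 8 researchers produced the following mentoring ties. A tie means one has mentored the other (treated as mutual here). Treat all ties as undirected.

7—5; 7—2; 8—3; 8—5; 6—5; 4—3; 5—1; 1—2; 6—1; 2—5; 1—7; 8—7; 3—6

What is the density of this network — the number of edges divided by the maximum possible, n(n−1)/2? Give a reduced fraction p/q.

13/28

There are 13 edges and 8 nodes, so the maximum possible is C(8,2) = 28.
Density = 13/28.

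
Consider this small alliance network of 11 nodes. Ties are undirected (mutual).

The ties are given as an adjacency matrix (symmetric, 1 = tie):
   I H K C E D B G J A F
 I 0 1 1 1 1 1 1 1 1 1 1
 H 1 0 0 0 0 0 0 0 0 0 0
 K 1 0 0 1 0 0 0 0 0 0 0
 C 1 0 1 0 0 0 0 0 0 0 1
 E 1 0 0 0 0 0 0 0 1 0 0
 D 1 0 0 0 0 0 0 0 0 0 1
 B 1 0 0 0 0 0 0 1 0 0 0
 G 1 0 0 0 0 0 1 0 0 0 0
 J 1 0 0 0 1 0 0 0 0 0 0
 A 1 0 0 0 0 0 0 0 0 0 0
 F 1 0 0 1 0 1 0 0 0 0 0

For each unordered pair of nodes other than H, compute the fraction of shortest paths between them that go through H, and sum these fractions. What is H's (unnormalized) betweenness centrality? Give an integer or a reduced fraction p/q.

0

No shortest path between any pair of other nodes passes through H.
Summing the contributions gives betweenness(H) = 0.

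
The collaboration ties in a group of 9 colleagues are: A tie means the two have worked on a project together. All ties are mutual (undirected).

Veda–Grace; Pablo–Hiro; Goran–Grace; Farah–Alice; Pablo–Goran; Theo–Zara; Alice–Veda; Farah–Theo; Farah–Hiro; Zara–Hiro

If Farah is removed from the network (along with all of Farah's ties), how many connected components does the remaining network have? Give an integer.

Farah's neighbors (Alice, Hiro, and Theo) remain reachable from one another through other ties, so the rest of the network stays in one piece.

1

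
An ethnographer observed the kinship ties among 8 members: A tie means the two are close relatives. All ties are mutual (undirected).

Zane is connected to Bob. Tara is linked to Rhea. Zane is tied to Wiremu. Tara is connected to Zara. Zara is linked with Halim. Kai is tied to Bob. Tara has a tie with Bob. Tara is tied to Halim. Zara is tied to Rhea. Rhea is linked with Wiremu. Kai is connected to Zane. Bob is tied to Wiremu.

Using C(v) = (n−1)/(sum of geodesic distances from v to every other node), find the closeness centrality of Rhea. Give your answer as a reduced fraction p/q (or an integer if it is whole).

7/12

Distances from Rhea: Bob:2, Halim:2, Kai:3, Tara:1, Wiremu:1, Zane:2, Zara:1. Sum = 12.
n = 8, so closeness = 7/12.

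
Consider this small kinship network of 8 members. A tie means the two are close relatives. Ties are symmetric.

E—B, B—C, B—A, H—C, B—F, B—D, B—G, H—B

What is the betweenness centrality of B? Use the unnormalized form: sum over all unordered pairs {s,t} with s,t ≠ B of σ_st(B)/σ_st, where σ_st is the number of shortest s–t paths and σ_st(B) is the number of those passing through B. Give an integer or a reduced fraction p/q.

Pairs whose geodesics pass through B — A–G: 1; A–D: 1; A–C: 1; A–H: 1; A–F: 1; A–E: 1; G–D: 1; G–C: 1; G–H: 1; G–F: 1; G–E: 1; D–C: 1; D–H: 1; D–F: 1 … (+6 more pairs).
All other pairs contribute 0.
Summing the contributions gives betweenness(B) = 20.

20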